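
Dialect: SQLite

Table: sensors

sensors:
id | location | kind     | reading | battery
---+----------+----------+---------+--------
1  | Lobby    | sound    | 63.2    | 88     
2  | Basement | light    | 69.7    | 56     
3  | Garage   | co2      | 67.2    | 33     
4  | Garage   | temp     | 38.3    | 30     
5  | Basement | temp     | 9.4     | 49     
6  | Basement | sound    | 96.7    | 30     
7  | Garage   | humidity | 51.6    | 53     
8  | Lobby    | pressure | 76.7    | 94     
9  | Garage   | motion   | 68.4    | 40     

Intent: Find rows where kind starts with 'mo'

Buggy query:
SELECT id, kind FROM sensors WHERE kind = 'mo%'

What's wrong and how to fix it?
Bug: Wildcards only work with LIKE; '=' treats '%' as a literal character

Fix: Replace '=' with LIKE so 'mo%' is treated as a pattern

Corrected query:
SELECT id, kind FROM sensors WHERE kind LIKE 'mo%'

Result:
id | kind  
---+-------
9  | motion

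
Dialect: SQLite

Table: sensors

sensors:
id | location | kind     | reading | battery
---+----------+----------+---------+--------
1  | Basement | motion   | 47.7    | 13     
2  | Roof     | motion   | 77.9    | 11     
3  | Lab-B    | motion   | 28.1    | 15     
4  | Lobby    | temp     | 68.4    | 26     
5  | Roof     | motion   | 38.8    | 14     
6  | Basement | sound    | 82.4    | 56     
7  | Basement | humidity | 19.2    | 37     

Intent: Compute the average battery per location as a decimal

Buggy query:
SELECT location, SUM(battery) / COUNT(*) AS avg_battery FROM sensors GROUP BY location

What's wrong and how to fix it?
Bug: SUM(battery) and COUNT(*) are both integers; the division truncates the fractional part

Fix: Cast one side to REAL so the division keeps the fractional part

Corrected query:
SELECT location, SUM(battery) * 1.0 / COUNT(*) AS avg_battery FROM sensors GROUP BY location

Result:
location | avg_battery
---------+------------
Basement | 35.333333  
Lab-B    | 15         
Lobby    | 26         
Roof     | 12.5       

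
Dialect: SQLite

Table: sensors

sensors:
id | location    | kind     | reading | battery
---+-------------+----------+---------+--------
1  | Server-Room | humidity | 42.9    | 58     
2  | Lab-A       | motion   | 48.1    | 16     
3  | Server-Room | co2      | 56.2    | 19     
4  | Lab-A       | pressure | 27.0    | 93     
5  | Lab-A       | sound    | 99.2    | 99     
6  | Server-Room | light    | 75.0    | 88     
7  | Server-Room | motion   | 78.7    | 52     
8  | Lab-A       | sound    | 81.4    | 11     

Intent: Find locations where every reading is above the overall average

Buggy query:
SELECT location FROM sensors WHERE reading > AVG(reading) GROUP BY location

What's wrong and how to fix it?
Bug: WHERE evaluates per row before aggregation, so AVG() is unavailable

Fix: Use a subquery for AVG and a HAVING MIN(...) filter so the condition holds for every row in the group

Corrected query:
SELECT location FROM sensors GROUP BY location HAVING MIN(reading) > (SELECT AVG(reading) FROM sensors)

Result:
(no rows)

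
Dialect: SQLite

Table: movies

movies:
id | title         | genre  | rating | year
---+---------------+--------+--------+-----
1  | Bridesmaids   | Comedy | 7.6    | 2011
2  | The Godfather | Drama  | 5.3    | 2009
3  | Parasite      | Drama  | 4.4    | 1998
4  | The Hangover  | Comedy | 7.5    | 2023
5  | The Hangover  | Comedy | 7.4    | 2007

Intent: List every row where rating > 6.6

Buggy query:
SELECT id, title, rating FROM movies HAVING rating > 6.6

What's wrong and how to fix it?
Bug: This is a non-aggregate query (no GROUP BY, no aggregates), so in SQLite the HAVING clause is invalid here; a row-level condition belongs in WHERE

Fix: Use WHERE for row-level filtering

Corrected query:
SELECT id, title, rating FROM movies WHERE rating > 6.6

Result:
id | title        | rating
---+--------------+-------
1  | Bridesmaids  | 7.6   
4  | The Hangover | 7.5   
5  | The Hangover | 7.4   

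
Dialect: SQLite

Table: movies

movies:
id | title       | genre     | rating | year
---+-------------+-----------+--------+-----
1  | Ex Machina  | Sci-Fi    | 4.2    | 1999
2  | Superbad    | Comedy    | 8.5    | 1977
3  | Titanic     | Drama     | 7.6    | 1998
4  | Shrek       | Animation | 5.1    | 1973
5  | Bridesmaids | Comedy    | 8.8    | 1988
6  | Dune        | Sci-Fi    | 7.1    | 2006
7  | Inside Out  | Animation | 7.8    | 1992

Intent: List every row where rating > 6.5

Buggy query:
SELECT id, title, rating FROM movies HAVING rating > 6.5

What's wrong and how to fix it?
Bug: HAVING filters the output of aggregation, but this query has no GROUP BY and no aggregate functions, so SQLite rejects it (HAVING clause on a non-aggregate query); the condition here is per row

Fix: Use WHERE for row-level filtering

Corrected query:
SELECT id, title, rating FROM movies WHERE rating > 6.5

Result:
id | title       | rating
---+-------------+-------
2  | Superbad    | 8.5   
3  | Titanic     | 7.6   
5  | Bridesmaids | 8.8   
6  | Dune        | 7.1   
7  | Inside Out  | 7.8   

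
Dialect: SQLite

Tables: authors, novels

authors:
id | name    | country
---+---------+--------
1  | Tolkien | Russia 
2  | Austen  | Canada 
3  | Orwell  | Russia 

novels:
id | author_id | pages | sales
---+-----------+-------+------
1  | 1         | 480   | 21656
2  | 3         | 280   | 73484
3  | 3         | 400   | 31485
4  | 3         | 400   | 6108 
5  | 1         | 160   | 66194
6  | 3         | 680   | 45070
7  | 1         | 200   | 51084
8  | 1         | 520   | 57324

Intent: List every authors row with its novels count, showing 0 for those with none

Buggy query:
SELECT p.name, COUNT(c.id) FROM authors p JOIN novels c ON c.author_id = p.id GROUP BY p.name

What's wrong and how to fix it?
Bug: INNER JOIN drops authors rows that have no matching novels rows

Fix: Use LEFT JOIN so parents without children still appear (COUNT(c.id) gives 0)

Corrected query:
SELECT p.name, COUNT(c.id) FROM authors p LEFT JOIN novels c ON c.author_id = p.id GROUP BY p.name

Result:
name    | COUNT(c.id)
--------+------------
Austen  | 0          
Orwell  | 4          
Tolkien | 4          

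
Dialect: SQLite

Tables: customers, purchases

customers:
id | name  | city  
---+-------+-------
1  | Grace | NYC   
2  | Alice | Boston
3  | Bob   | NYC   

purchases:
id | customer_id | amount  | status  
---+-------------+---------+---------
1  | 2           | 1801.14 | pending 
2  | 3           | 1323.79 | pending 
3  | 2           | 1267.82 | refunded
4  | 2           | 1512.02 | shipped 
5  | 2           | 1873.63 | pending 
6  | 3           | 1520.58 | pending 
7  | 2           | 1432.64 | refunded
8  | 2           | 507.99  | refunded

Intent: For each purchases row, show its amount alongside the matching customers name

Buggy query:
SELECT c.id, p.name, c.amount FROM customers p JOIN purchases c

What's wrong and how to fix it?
Bug: Missing join condition: each purchases row is matched to all customers rows instead of just its own

Fix: Add ON c.customer_id = p.id to the JOIN

Corrected query:
SELECT c.id, p.name, c.amount FROM customers p JOIN purchases c ON c.customer_id = p.id

Result:
id | name  | amount 
---+-------+--------
1  | Alice | 1801.14
2  | Bob   | 1323.79
3  | Alice | 1267.82
4  | Alice | 1512.02
5  | Alice | 1873.63
6  | Bob   | 1520.58
7  | Alice | 1432.64
8  | Alice | 507.99 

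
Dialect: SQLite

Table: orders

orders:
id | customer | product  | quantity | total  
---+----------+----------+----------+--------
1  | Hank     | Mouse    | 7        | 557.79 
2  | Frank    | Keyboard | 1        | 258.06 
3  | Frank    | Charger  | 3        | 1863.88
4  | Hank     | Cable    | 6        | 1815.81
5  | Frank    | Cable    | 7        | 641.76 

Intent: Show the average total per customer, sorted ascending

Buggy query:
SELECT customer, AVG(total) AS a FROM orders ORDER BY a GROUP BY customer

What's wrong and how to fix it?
Bug: GROUP BY must precede ORDER BY

Fix: Move ORDER BY to the end, after GROUP BY

Corrected query:
SELECT customer, AVG(total) AS a FROM orders GROUP BY customer ORDER BY a

Result:
customer | a         
---------+-----------
Frank    | 921.233333
Hank     | 1186.8    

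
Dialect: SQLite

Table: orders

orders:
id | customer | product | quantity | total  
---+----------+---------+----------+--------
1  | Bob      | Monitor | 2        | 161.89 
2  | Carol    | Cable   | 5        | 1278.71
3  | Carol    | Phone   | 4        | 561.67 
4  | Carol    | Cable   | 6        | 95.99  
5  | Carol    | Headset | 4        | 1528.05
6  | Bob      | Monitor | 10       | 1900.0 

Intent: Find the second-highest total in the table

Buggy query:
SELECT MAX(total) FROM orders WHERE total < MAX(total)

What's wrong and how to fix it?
Bug: MAX(total) on the right of the comparison is an aggregate-in-WHERE error

Fix: Put the inner MAX in a scalar subquery

Corrected query:
SELECT MAX(total) FROM orders WHERE total < (SELECT MAX(total) FROM orders)

Result:
MAX(total)
----------
1528.05   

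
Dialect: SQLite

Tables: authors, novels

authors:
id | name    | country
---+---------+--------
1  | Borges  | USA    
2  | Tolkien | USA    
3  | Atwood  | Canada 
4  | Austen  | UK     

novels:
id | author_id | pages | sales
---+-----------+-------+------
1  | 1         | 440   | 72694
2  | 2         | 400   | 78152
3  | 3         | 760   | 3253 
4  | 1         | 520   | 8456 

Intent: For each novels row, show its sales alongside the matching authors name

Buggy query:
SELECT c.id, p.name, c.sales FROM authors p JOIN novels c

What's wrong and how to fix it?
Bug: JOIN with no ON clause produces a cartesian product; every novels row pairs with every authors row

Fix: Add ON c.author_id = p.id to the JOIN

Corrected query:
SELECT c.id, p.name, c.sales FROM authors p JOIN novels c ON c.author_id = p.id

Result:
id | name    | sales
---+---------+------
1  | Borges  | 72694
2  | Tolkien | 78152
3  | Atwood  | 3253 
4  | Borges  | 8456 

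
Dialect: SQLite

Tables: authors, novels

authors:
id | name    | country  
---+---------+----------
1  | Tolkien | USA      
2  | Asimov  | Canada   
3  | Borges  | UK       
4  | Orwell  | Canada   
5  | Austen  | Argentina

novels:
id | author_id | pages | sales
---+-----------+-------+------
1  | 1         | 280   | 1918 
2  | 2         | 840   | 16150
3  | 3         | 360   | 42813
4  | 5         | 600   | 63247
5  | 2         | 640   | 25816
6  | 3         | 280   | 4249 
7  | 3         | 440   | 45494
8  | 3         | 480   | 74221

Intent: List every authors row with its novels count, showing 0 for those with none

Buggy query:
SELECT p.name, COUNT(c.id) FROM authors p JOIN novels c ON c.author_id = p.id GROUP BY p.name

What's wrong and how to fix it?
Bug: INNER JOIN drops authors rows that have no matching novels rows

Fix: Switch to LEFT JOIN to retain unmatched parent rows

Corrected query:
SELECT p.name, COUNT(c.id) FROM authors p LEFT JOIN novels c ON c.author_id = p.id GROUP BY p.name

Result:
name    | COUNT(c.id)
--------+------------
Asimov  | 2          
Austen  | 1          
Borges  | 4          
Orwell  | 0          
Tolkien | 1          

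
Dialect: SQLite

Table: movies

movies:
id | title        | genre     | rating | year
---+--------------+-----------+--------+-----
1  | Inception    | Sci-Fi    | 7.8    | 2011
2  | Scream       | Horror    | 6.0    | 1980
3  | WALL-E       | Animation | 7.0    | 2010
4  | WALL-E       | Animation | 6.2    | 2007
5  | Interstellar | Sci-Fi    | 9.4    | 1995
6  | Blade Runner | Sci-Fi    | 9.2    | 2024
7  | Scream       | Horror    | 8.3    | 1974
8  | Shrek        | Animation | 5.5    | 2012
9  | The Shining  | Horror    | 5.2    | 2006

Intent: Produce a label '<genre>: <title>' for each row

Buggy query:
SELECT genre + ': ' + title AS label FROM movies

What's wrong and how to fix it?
Bug: SQLite uses || for string concatenation; + coerces text to numbers (yielding 0)

Fix: Use the || operator for string concatenation

Corrected query:
SELECT genre || ': ' || title AS label FROM movies

Result:
label               
--------------------
Sci-Fi: Inception   
Horror: Scream      
Animation: WALL-E   
Animation: WALL-E   
Sci-Fi: Interstellar
Sci-Fi: Blade Runner
Horror: Scream      
Animation: Shrek    
Horror: The Shining 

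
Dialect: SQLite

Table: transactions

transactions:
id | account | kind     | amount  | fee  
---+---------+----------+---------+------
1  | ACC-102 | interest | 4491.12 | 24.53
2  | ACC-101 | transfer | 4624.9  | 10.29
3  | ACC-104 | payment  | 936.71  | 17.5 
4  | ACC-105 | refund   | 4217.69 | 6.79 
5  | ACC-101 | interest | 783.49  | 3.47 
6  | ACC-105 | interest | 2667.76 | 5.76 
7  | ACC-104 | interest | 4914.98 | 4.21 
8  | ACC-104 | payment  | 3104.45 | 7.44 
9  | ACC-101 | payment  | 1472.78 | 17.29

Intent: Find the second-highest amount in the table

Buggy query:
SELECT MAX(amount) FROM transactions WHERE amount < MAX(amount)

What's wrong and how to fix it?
Bug: MAX(amount) on the right of the comparison is an aggregate-in-WHERE error

Fix: Put the inner MAX in a scalar subquery

Corrected query:
SELECT MAX(amount) FROM transactions WHERE amount < (SELECT MAX(amount) FROM transactions)

Result:
MAX(amount)
-----------
4624.9     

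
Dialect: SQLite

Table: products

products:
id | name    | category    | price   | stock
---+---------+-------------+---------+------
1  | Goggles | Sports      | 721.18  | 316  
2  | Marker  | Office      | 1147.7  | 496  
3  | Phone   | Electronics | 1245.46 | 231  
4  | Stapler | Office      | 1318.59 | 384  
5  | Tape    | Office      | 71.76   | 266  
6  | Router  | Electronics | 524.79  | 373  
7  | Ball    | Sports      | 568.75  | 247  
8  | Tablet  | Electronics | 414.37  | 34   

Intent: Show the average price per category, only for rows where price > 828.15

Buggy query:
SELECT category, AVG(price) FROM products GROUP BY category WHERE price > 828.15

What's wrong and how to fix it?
Bug: WHERE cannot follow GROUP BY

Fix: Move the WHERE clause before GROUP BY

Corrected query:
SELECT category, AVG(price) FROM products WHERE price > 828.15 GROUP BY category

Result:
category    | AVG(price)
------------+-----------
Electronics | 1245.46   
Office      | 1233.145  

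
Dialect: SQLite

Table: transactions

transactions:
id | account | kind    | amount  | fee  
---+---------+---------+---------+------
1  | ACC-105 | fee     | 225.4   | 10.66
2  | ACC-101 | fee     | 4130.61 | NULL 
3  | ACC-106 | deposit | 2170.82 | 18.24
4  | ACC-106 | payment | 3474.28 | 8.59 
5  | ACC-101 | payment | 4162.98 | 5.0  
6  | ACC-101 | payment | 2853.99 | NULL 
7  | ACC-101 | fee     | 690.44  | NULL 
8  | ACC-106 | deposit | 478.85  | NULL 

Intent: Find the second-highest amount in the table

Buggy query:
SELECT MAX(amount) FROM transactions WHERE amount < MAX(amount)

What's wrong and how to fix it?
Bug: The inner MAX is an aggregate inside WHERE, which is not allowed

Fix: Compute the overall MAX in a subquery, then take MAX of rows below it

Corrected query:
SELECT MAX(amount) FROM transactions WHERE amount < (SELECT MAX(amount) FROM transactions)

Result:
MAX(amount)
-----------
4130.61    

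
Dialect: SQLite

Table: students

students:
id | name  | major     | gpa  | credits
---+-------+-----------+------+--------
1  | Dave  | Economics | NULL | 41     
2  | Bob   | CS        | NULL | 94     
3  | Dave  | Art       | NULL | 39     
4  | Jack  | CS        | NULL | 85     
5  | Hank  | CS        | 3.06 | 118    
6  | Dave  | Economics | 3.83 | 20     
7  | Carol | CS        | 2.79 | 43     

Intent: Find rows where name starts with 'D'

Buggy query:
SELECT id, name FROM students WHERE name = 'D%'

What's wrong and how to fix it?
Bug: '=' compares the literal string including the % character; pattern matching needs LIKE

Fix: Replace '=' with LIKE so 'D%' is treated as a pattern

Corrected query:
SELECT id, name FROM students WHERE name LIKE 'D%'

Result:
id | name
---+-----
1  | Dave
3  | Dave
6  | Dave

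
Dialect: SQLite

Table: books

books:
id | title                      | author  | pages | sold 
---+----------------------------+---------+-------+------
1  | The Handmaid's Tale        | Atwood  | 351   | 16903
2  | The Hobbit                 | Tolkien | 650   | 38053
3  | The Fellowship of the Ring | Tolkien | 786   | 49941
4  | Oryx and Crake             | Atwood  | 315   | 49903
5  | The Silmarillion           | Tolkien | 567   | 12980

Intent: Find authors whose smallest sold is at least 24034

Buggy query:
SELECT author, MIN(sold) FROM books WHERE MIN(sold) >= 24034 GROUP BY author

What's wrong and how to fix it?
Bug: Aggregates like MIN are computed per group after WHERE runs

Fix: Replace WHERE with HAVING after the GROUP BY

Corrected query:
SELECT author, MIN(sold) FROM books GROUP BY author HAVING MIN(sold) >= 24034

Result:
(no rows)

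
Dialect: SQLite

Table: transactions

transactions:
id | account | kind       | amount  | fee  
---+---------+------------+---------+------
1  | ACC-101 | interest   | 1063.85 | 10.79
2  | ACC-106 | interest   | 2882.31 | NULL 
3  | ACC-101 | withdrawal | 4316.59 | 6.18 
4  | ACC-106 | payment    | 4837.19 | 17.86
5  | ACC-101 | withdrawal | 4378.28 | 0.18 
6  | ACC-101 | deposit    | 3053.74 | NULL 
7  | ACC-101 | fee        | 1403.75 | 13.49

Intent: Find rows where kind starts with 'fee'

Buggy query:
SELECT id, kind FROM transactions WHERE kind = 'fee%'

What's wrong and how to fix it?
Bug: '=' compares the literal string including the % character; pattern matching needs LIKE

Fix: Replace '=' with LIKE so 'fee%' is treated as a pattern

Corrected query:
SELECT id, kind FROM transactions WHERE kind LIKE 'fee%'

Result:
id | kind
---+-----
7  | fee 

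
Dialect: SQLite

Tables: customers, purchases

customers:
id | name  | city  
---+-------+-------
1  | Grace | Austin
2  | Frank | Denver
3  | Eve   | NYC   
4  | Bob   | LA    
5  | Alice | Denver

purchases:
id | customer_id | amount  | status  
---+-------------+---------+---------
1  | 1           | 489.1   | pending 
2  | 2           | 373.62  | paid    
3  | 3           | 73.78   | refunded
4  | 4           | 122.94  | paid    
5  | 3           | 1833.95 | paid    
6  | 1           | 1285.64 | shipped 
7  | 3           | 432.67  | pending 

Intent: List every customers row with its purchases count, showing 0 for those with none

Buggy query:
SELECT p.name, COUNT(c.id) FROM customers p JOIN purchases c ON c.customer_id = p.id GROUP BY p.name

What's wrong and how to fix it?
Bug: An inner join excludes parents with zero children

Fix: Switch to LEFT JOIN to retain unmatched parent rows

Corrected query:
SELECT p.name, COUNT(c.id) FROM customers p LEFT JOIN purchases c ON c.customer_id = p.id GROUP BY p.name

Result:
name  | COUNT(c.id)
------+------------
Alice | 0          
Bob   | 1          
Eve   | 3          
Frank | 1          
Grace | 2          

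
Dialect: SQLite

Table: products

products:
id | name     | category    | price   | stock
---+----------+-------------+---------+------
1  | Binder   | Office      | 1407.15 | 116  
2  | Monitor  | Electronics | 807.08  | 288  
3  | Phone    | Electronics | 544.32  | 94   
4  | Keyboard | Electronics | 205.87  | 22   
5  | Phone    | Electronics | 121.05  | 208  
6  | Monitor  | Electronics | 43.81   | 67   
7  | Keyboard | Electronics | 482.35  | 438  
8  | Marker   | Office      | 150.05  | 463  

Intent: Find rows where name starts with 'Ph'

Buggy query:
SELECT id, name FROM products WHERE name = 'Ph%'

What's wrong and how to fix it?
Bug: '=' compares the literal string including the % character; pattern matching needs LIKE

Fix: Use LIKE for wildcard pattern matching

Corrected query:
SELECT id, name FROM products WHERE name LIKE 'Ph%'

Result:
id | name 
---+------
3  | Phone
5  | Phone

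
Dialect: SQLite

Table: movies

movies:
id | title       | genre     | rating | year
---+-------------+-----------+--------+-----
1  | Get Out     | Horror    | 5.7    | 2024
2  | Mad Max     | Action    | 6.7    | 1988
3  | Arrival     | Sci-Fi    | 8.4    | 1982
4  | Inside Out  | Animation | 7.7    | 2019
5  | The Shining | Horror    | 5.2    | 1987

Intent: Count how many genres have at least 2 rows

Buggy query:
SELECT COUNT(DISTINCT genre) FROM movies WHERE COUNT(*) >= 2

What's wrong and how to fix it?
Bug: COUNT(*) cannot appear in WHERE; the per-group count doesn't exist yet

Fix: Group first with HAVING COUNT(*) >= 2, then COUNT the resulting groups

Corrected query:
SELECT COUNT(*) FROM (SELECT genre FROM movies GROUP BY genre HAVING COUNT(*) >= 2)

Result:
COUNT(*)
--------
1       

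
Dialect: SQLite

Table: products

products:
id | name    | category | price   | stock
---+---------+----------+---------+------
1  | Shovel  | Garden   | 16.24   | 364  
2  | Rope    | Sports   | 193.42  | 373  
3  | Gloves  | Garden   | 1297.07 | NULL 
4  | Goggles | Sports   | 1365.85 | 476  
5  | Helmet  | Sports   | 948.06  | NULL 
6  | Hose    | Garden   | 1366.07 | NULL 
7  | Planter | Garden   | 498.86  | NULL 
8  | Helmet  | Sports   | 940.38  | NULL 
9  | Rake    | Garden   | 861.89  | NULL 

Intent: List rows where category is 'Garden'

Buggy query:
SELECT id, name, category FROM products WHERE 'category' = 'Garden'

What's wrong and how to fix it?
Bug: Single quotes denote string literals in SQL; the column name is being compared as a constant string

Fix: Remove the quotes around the column name (or use double quotes for an identifier)

Corrected query:
SELECT id, name, category FROM products WHERE category = 'Garden'

Result:
id | name    | category
---+---------+---------
1  | Shovel  | Garden  
3  | Gloves  | Garden  
6  | Hose    | Garden  
7  | Planter | Garden  
9  | Rake    | Garden  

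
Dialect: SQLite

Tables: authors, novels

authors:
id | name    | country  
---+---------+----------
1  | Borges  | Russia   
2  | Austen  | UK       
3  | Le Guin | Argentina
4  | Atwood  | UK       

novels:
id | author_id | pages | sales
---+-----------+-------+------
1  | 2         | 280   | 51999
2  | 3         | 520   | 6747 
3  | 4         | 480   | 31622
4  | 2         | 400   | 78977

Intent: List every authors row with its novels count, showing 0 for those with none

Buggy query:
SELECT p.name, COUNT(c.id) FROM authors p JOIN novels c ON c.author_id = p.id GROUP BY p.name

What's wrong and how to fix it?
Bug: An inner join excludes parents with zero children

Fix: Switch to LEFT JOIN to retain unmatched parent rows

Corrected query:
SELECT p.name, COUNT(c.id) FROM authors p LEFT JOIN novels c ON c.author_id = p.id GROUP BY p.name

Result:
name    | COUNT(c.id)
--------+------------
Atwood  | 1          
Austen  | 2          
Borges  | 0          
Le Guin | 1          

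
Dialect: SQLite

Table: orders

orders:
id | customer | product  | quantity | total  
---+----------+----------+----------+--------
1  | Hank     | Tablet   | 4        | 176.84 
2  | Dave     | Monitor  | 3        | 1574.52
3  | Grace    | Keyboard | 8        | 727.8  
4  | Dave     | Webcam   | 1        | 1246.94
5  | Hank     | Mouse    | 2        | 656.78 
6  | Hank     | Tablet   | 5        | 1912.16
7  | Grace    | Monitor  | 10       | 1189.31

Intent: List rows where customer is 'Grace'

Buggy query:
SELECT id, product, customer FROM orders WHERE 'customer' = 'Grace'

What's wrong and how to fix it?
Bug: 'customer' in single quotes is a string literal, not the column; the comparison is literal-vs-literal and never true

Fix: Remove the quotes around the column name (or use double quotes for an identifier)

Corrected query:
SELECT id, product, customer FROM orders WHERE customer = 'Grace'

Result:
id | product  | customer
---+----------+---------
3  | Keyboard | Grace   
7  | Monitor  | Grace   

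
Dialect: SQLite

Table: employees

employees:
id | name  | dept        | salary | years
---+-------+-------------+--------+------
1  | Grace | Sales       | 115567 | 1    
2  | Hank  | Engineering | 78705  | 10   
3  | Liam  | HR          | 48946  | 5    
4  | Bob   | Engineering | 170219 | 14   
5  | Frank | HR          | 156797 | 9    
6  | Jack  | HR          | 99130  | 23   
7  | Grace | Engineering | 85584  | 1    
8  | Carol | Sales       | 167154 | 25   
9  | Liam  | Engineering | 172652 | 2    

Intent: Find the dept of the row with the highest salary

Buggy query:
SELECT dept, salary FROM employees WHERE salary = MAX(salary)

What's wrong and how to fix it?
Bug: WHERE is evaluated per row; an aggregate over the whole table isn't defined there

Fix: Use a subquery: WHERE salary = (SELECT MAX(salary) FROM employees)

Corrected query:
SELECT dept, salary FROM employees WHERE salary = (SELECT MAX(salary) FROM employees)

Result:
dept        | salary
------------+-------
Engineering | 172652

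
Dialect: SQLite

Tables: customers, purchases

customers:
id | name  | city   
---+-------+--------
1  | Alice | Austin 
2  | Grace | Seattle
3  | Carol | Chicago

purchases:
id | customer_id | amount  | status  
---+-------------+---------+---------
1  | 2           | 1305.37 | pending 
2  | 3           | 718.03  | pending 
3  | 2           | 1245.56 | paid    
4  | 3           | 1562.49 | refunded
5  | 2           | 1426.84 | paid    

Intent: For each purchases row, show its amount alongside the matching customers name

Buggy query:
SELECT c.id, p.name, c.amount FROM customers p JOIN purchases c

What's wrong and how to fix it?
Bug: JOIN with no ON clause produces a cartesian product; every purchases row pairs with every customers row

Fix: Specify the join condition linking the foreign key to the parent id

Corrected query:
SELECT c.id, p.name, c.amount FROM customers p JOIN purchases c ON c.customer_id = p.id

Result:
id | name  | amount 
---+-------+--------
1  | Grace | 1305.37
2  | Carol | 718.03 
3  | Grace | 1245.56
4  | Carol | 1562.49
5  | Grace | 1426.84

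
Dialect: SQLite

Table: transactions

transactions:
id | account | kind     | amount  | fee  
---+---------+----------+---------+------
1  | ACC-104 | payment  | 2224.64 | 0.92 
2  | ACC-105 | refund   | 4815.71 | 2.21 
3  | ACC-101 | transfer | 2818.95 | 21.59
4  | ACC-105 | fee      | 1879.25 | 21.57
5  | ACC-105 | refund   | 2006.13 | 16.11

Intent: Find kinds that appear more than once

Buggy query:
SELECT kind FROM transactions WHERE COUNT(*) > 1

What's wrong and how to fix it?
Bug: WHERE can't reference COUNT(*); aggregates are computed after WHERE

Fix: Group first, then use HAVING for the count condition

Corrected query:
SELECT kind FROM transactions GROUP BY kind HAVING COUNT(*) > 1

Result:
kind  
------
refund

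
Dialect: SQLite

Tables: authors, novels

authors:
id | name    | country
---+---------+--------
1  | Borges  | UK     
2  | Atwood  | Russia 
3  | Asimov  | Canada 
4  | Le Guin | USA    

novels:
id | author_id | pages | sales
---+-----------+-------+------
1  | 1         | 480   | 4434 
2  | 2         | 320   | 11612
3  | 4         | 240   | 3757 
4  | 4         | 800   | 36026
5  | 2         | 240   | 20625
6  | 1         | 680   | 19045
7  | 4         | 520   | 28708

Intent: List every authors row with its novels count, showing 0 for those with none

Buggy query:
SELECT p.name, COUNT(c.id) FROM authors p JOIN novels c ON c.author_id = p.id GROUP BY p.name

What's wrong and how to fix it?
Bug: INNER JOIN drops authors rows that have no matching novels rows

Fix: Switch to LEFT JOIN to retain unmatched parent rows

Corrected query:
SELECT p.name, COUNT(c.id) FROM authors p LEFT JOIN novels c ON c.author_id = p.id GROUP BY p.name

Result:
name    | COUNT(c.id)
--------+------------
Asimov  | 0          
Atwood  | 2          
Borges  | 2          
Le Guin | 3          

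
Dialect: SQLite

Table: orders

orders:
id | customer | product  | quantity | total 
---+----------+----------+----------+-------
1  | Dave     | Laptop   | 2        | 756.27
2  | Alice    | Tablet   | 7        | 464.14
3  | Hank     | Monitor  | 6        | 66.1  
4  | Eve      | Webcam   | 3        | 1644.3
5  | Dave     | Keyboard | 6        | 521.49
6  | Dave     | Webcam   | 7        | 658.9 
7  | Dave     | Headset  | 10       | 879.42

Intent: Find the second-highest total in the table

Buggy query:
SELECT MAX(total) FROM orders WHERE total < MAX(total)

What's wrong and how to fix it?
Bug: MAX(total) on the right of the comparison is an aggregate-in-WHERE error

Fix: Put the inner MAX in a scalar subquery

Corrected query:
SELECT MAX(total) FROM orders WHERE total < (SELECT MAX(total) FROM orders)

Result:
MAX(total)
----------
879.42    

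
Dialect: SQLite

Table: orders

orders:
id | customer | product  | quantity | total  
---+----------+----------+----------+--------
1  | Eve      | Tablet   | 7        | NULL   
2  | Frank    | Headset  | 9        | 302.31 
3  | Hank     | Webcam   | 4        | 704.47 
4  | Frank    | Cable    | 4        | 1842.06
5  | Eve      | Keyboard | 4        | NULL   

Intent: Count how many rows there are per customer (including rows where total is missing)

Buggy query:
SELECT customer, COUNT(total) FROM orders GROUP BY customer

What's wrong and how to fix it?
Bug: COUNT(column) counts non-NULL values only; rows with NULL total aren't counted

Fix: Use COUNT(*) to count all rows regardless of NULL

Corrected query:
SELECT customer, COUNT(*) FROM orders GROUP BY customer

Result:
customer | COUNT(*)
---------+---------
Eve      | 2       
Frank    | 2       
Hank     | 1       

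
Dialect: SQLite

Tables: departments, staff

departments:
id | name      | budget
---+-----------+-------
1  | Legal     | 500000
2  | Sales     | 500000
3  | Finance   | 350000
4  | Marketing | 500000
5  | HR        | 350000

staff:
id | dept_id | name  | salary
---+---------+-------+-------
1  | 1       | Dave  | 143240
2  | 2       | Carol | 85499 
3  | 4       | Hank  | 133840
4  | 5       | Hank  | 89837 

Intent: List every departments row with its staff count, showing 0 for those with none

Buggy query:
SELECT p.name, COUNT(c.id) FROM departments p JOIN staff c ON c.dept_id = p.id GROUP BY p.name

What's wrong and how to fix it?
Bug: An inner join excludes parents with zero children

Fix: Use LEFT JOIN so parents without children still appear (COUNT(c.id) gives 0)

Corrected query:
SELECT p.name, COUNT(c.id) FROM departments p LEFT JOIN staff c ON c.dept_id = p.id GROUP BY p.name

Result:
name      | COUNT(c.id)
----------+------------
Finance   | 0          
HR        | 1          
Legal     | 1          
Marketing | 1          
Sales     | 1          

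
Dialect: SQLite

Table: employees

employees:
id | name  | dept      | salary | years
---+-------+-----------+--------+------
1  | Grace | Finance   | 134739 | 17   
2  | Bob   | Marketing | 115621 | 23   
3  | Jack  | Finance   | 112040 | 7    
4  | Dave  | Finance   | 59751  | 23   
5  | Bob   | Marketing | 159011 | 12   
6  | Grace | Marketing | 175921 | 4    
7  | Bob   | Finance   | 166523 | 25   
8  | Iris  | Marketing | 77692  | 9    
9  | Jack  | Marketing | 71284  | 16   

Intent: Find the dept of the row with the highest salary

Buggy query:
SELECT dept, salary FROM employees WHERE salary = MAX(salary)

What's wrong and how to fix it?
Bug: WHERE is evaluated per row; an aggregate over the whole table isn't defined there

Fix: Wrap MAX in a scalar subquery so WHERE compares against a single value

Corrected query:
SELECT dept, salary FROM employees WHERE salary = (SELECT MAX(salary) FROM employees)

Result:
dept      | salary
----------+-------
Marketing | 175921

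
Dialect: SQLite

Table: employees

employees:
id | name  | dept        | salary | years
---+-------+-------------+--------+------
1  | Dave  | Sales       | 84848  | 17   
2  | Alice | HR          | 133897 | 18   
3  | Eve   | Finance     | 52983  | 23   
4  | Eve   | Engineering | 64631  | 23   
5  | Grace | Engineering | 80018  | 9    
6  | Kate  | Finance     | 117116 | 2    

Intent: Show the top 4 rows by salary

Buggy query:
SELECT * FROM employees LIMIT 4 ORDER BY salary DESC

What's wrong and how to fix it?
Bug: ORDER BY cannot follow LIMIT; LIMIT is the final clause

Fix: Sort with ORDER BY, then apply LIMIT

Corrected query:
SELECT * FROM employees ORDER BY salary DESC LIMIT 4

Result:
id | name  | dept        | salary | years
---+-------+-------------+--------+------
2  | Alice | HR          | 133897 | 18   
6  | Kate  | Finance     | 117116 | 2    
1  | Dave  | Sales       | 84848  | 17   
5  | Grace | Engineering | 80018  | 9    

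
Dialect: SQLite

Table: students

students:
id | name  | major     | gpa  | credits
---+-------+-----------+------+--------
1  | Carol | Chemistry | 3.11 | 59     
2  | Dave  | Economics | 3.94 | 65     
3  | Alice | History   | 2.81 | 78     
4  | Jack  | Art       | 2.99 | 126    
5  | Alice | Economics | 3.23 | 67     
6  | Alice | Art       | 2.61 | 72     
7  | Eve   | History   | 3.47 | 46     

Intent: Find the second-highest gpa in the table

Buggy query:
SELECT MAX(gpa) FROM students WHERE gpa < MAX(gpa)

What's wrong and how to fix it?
Bug: The inner MAX is an aggregate inside WHERE, which is not allowed

Fix: Compute the overall MAX in a subquery, then take MAX of rows below it

Corrected query:
SELECT MAX(gpa) FROM students WHERE gpa < (SELECT MAX(gpa) FROM students)

Result:
MAX(gpa)
--------
3.47    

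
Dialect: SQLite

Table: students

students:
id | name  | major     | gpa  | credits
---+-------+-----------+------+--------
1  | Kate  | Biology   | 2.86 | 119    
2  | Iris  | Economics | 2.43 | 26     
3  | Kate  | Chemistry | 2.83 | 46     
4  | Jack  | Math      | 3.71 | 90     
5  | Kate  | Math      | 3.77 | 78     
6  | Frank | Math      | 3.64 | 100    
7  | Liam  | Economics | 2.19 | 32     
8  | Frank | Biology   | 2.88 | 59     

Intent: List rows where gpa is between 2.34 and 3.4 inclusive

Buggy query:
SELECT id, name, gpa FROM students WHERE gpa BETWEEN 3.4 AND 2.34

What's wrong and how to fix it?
Bug: The bounds are reversed; BETWEEN a AND b requires a <= b to match anything

Fix: Swap the bounds so the smaller value comes first

Corrected query:
SELECT id, name, gpa FROM students WHERE gpa BETWEEN 2.34 AND 3.4

Result:
id | name  | gpa 
---+-------+-----
1  | Kate  | 2.86
2  | Iris  | 2.43
3  | Kate  | 2.83
8  | Frank | 2.88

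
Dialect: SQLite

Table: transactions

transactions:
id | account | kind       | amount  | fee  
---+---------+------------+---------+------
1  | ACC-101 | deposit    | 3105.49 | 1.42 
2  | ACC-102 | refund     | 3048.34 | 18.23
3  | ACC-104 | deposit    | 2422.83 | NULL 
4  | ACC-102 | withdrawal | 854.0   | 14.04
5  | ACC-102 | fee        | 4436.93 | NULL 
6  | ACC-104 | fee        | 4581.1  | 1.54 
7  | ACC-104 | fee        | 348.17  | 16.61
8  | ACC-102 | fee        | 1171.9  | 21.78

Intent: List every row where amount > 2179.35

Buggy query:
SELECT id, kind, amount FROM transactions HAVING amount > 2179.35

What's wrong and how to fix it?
Bug: This is a non-aggregate query (no GROUP BY, no aggregates), so in SQLite the HAVING clause is invalid here; a row-level condition belongs in WHERE

Fix: Use WHERE for row-level filtering

Corrected query:
SELECT id, kind, amount FROM transactions WHERE amount > 2179.35

Result:
id | kind    | amount 
---+---------+--------
1  | deposit | 3105.49
2  | refund  | 3048.34
3  | deposit | 2422.83
5  | fee     | 4436.93
6  | fee     | 4581.1 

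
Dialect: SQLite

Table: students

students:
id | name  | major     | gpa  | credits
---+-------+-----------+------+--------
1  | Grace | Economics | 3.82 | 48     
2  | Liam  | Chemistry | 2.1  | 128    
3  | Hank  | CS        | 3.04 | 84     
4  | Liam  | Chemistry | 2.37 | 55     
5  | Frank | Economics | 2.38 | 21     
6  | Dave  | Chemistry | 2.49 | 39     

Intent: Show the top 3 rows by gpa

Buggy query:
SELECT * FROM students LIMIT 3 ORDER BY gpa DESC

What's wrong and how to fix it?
Bug: LIMIT must come after ORDER BY

Fix: Swap the clauses: ORDER BY first, then LIMIT

Corrected query:
SELECT * FROM students ORDER BY gpa DESC LIMIT 3

Result:
id | name  | major     | gpa  | credits
---+-------+-----------+------+--------
1  | Grace | Economics | 3.82 | 48     
3  | Hank  | CS        | 3.04 | 84     
6  | Dave  | Chemistry | 2.49 | 39     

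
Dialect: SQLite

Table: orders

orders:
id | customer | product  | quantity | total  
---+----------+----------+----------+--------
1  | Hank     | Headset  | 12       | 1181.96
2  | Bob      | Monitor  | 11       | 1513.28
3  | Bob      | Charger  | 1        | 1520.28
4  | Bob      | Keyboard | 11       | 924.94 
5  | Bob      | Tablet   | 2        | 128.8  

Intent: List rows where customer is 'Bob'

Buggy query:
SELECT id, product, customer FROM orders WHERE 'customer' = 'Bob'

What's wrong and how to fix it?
Bug: 'customer' in single quotes is a string literal, not the column; the comparison is literal-vs-literal and never true

Fix: Reference the column as customer without single quotes

Corrected query:
SELECT id, product, customer FROM orders WHERE customer = 'Bob'

Result:
id | product  | customer
---+----------+---------
2  | Monitor  | Bob     
3  | Charger  | Bob     
4  | Keyboard | Bob     
5  | Tablet   | Bob     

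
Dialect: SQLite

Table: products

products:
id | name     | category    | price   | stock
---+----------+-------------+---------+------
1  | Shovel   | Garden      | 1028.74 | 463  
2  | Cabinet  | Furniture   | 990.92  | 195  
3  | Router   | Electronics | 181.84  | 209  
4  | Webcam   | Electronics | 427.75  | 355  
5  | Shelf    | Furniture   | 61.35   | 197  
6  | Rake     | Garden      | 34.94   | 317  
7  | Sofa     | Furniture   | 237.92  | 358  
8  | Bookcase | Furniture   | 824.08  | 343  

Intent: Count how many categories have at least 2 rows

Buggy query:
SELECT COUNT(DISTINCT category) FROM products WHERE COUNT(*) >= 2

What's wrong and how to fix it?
Bug: WHERE filters individual rows, not groups, so a group-level COUNT is invalid there

Fix: Use a subquery that GROUPs and filters with HAVING, then count its rows

Corrected query:
SELECT COUNT(*) FROM (SELECT category FROM products GROUP BY category HAVING COUNT(*) >= 2)

Result:
COUNT(*)
--------
3       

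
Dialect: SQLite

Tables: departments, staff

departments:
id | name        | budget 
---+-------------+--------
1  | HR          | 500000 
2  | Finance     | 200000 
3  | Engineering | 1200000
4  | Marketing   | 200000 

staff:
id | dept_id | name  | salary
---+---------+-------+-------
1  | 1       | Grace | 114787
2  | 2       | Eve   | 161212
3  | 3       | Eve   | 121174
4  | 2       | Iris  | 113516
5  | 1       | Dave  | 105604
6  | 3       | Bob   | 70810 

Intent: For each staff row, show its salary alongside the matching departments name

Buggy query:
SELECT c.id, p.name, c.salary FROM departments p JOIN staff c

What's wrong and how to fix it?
Bug: JOIN with no ON clause produces a cartesian product; every staff row pairs with every departments row

Fix: Add ON c.dept_id = p.id to the JOIN

Corrected query:
SELECT c.id, p.name, c.salary FROM departments p JOIN staff c ON c.dept_id = p.id

Result:
id | name        | salary
---+-------------+-------
1  | HR          | 114787
2  | Finance     | 161212
3  | Engineering | 121174
4  | Finance     | 113516
5  | HR          | 105604
6  | Engineering | 70810 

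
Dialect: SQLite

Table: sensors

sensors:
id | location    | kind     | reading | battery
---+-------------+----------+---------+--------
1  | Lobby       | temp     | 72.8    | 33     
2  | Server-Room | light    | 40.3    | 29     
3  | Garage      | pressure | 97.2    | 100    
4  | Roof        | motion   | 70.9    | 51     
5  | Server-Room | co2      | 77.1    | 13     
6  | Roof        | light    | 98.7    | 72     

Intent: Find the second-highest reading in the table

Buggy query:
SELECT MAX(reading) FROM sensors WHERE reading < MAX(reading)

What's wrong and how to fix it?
Bug: MAX(reading) on the right of the comparison is an aggregate-in-WHERE error

Fix: Compute the overall MAX in a subquery, then take MAX of rows below it

Corrected query:
SELECT MAX(reading) FROM sensors WHERE reading < (SELECT MAX(reading) FROM sensors)

Result:
MAX(reading)
------------
97.2        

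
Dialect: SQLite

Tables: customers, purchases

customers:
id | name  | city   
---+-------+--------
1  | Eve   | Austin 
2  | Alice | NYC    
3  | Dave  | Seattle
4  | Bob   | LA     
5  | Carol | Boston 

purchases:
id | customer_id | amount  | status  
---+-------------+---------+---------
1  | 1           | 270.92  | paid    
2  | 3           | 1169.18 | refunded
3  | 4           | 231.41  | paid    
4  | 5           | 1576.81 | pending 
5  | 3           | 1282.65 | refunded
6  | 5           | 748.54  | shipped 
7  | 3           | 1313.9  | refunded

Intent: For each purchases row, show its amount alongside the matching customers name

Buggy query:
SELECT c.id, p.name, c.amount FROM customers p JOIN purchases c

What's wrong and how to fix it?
Bug: JOIN with no ON clause produces a cartesian product; every purchases row pairs with every customers row

Fix: Add ON c.customer_id = p.id to the JOIN

Corrected query:
SELECT c.id, p.name, c.amount FROM customers p JOIN purchases c ON c.customer_id = p.id

Result:
id | name  | amount 
---+-------+--------
1  | Eve   | 270.92 
2  | Dave  | 1169.18
3  | Bob   | 231.41 
4  | Carol | 1576.81
5  | Dave  | 1282.65
6  | Carol | 748.54 
7  | Dave  | 1313.9 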